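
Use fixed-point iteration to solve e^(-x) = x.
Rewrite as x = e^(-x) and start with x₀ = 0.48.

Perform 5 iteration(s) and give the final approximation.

Equation: e^(-x) = x
Fixed-point form: x = e^(-x)
x₀ = 0.48

x_1 = g(0.480000) = 0.618783
x_2 = g(0.618783) = 0.538599
x_3 = g(0.538599) = 0.583565
x_4 = g(0.583565) = 0.557906
x_5 = g(0.557906) = 0.572407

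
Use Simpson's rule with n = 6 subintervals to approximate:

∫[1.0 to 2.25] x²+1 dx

f(x) = x²+1
a = 1.0, b = 2.25, n = 6
h = (b - a)/n = 0.208333

Simpson's rule: (h/3)[f(x₀) + 4f(x₁) + 2f(x₂) + ... + f(xₙ)]

x_0 = 1.0000, f(x_0) = 2.000000, coefficient = 1
x_1 = 1.2083, f(x_1) = 2.460069, coefficient = 4
x_2 = 1.4167, f(x_2) = 3.006944, coefficient = 2
x_3 = 1.6250, f(x_3) = 3.640625, coefficient = 4
x_4 = 1.8333, f(x_4) = 4.361111, coefficient = 2
x_5 = 2.0417, f(x_5) = 5.168403, coefficient = 4
x_6 = 2.2500, f(x_6) = 6.062500, coefficient = 1

I ≈ (0.208333/3) × 67.875000 = 4.713542
Exact value: 4.713542
Error: 0.000000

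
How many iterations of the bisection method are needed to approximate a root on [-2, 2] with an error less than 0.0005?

We need (b-a)/2^n ≤ 0.0005
(2 - (-2))/2^n ≤ 0.0005
4/2^n ≤ 0.0005
2^n ≥ 8000
n ≥ log₂(8000) = 12.97
n ≥ 13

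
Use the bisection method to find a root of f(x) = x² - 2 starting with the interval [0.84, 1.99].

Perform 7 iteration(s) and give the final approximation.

f(x) = x² - 2
Initial interval: [0.84, 1.99]

Iteration 1:
  c_1 = (0.840000 + 1.990000)/2 = 1.415000
  f(c_1) = f(1.415000) = 0.002225
  f(a) × f(c) < 0, new interval: [0.840000, 1.415000]
Iteration 2:
  c_2 = (0.840000 + 1.415000)/2 = 1.127500
  f(c_2) = f(1.127500) = -0.728744
  f(a) × f(c) ≥ 0, new interval: [1.127500, 1.415000]
Iteration 3:
  c_3 = (1.127500 + 1.415000)/2 = 1.271250
  f(c_3) = f(1.271250) = -0.383923
  f(a) × f(c) ≥ 0, new interval: [1.271250, 1.415000]
Iteration 4:
  c_4 = (1.271250 + 1.415000)/2 = 1.343125
  f(c_4) = f(1.343125) = -0.196015
  f(a) × f(c) ≥ 0, new interval: [1.343125, 1.415000]
Iteration 5:
  c_5 = (1.343125 + 1.415000)/2 = 1.379063
  f(c_5) = f(1.379063) = -0.098187
  f(a) × f(c) ≥ 0, new interval: [1.379063, 1.415000]
Iteration 6:
  c_6 = (1.379063 + 1.415000)/2 = 1.397031
  f(c_6) = f(1.397031) = -0.048304
  f(a) × f(c) ≥ 0, new interval: [1.397031, 1.415000]
Iteration 7:
  c_7 = (1.397031 + 1.415000)/2 = 1.406016
  f(c_7) = f(1.406016) = -0.023120
  f(a) × f(c) ≥ 0, new interval: [1.406016, 1.415000]

After 7 iteration(s), the approximation is c_7 = 1.406016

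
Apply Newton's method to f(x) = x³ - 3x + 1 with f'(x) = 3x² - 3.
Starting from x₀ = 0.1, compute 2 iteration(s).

f(x) = x³ - 3x + 1
f'(x) = 3x² - 3
x₀ = 0.1

Newton-Raphson formula: x_{n+1} = x_n - f(x_n)/f'(x_n)

Iteration 1:
  f(0.100000) = 0.701000
  f'(0.100000) = -2.970000
  x_1 = 0.100000 - 0.701000/(-2.970000) = 0.336027
Iteration 2:
  f(0.336027) = 0.029861
  f'(0.336027) = -2.661258
  x_2 = 0.336027 - 0.029861/(-2.661258) = 0.347248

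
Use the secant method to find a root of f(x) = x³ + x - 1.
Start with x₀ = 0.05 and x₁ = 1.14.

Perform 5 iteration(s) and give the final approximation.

f(x) = x³ + x - 1
x₀ = 0.05, x₁ = 1.14

Secant formula: x_{n+1} = x_n - f(x_n)(x_n - x_{n-1})/(f(x_n) - f(x_{n-1}))

Iteration 1:
  f(0.050000) = -0.949875
  f(1.140000) = 1.621544
  x_2 = 1.140000 - 1.621544×(1.140000 - 0.050000)/(1.621544 - (-0.949875))
       = 0.452643
Iteration 2:
  f(1.140000) = 1.621544
  f(0.452643) = -0.454617
  x_3 = 0.452643 - (-0.454617)×(0.452643 - 1.140000)/(-0.454617 - 1.621544)
       = 0.603154
Iteration 3:
  f(0.452643) = -0.454617
  f(0.603154) = -0.177423
  x_4 = 0.603154 - (-0.177423)×(0.603154 - 0.452643)/(-0.177423 - (-0.454617))
       = 0.699490
Iteration 4:
  f(0.603154) = -0.177423
  f(0.699490) = 0.041742
  x_5 = 0.699490 - 0.041742×(0.699490 - 0.603154)/(0.041742 - (-0.177423))
       = 0.681142
Iteration 5:
  f(0.699490) = 0.041742
  f(0.681142) = -0.002839
  x_6 = 0.681142 - (-0.002839)×(0.681142 - 0.699490)/(-0.002839 - 0.041742)
       = 0.682311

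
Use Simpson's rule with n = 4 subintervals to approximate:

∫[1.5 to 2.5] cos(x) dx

f(x) = cos(x)
a = 1.5, b = 2.5, n = 4
h = (b - a)/n = 0.250000

Simpson's rule: (h/3)[f(x₀) + 4f(x₁) + 2f(x₂) + ... + f(xₙ)]

x_0 = 1.5000, f(x_0) = 0.070737, coefficient = 1
x_1 = 1.7500, f(x_1) = -0.178246, coefficient = 4
x_2 = 2.0000, f(x_2) = -0.416147, coefficient = 2
x_3 = 2.2500, f(x_3) = -0.628174, coefficient = 4
x_4 = 2.5000, f(x_4) = -0.801144, coefficient = 1

I ≈ (0.250000/3) × -4.788379 = -0.399032
Exact value: -0.399023
Error: 0.000009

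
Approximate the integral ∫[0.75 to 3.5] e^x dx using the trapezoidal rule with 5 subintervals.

f(x) = e^x
a = 0.75, b = 3.5, n = 5
h = (b - a)/n = 0.550000

Trapezoidal rule: (h/2)[f(x₀) + 2f(x₁) + 2f(x₂) + ... + f(xₙ)]

x_0 = 0.7500, f(x_0) = 2.117000, coefficient = 1
x_1 = 1.3000, f(x_1) = 3.669297, coefficient = 2
x_2 = 1.8500, f(x_2) = 6.359820, coefficient = 2
x_3 = 2.4000, f(x_3) = 11.023176, coefficient = 2
x_4 = 2.9500, f(x_4) = 19.105954, coefficient = 2
x_5 = 3.5000, f(x_5) = 33.115452, coefficient = 1

I ≈ (0.550000/2) × 115.548945 = 31.775960
Exact value: 30.998452
Error: 0.777508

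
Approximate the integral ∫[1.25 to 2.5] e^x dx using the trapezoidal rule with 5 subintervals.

f(x) = e^x
a = 1.25, b = 2.5, n = 5
h = (b - a)/n = 0.250000

Trapezoidal rule: (h/2)[f(x₀) + 2f(x₁) + 2f(x₂) + ... + f(xₙ)]

x_0 = 1.2500, f(x_0) = 3.490343, coefficient = 1
x_1 = 1.5000, f(x_1) = 4.481689, coefficient = 2
x_2 = 1.7500, f(x_2) = 5.754603, coefficient = 2
x_3 = 2.0000, f(x_3) = 7.389056, coefficient = 2
x_4 = 2.2500, f(x_4) = 9.487736, coefficient = 2
x_5 = 2.5000, f(x_5) = 12.182494, coefficient = 1

I ≈ (0.250000/2) × 69.899004 = 8.737376
Exact value: 8.692151
Error: 0.045225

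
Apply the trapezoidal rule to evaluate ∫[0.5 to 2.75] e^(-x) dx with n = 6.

f(x) = e^(-x)
a = 0.5, b = 2.75, n = 6
h = (b - a)/n = 0.375000

Trapezoidal rule: (h/2)[f(x₀) + 2f(x₁) + 2f(x₂) + ... + f(xₙ)]

x_0 = 0.5000, f(x_0) = 0.606531, coefficient = 1
x_1 = 0.8750, f(x_1) = 0.416862, coefficient = 2
x_2 = 1.2500, f(x_2) = 0.286505, coefficient = 2
x_3 = 1.6250, f(x_3) = 0.196912, coefficient = 2
x_4 = 2.0000, f(x_4) = 0.135335, coefficient = 2
x_5 = 2.3750, f(x_5) = 0.093014, coefficient = 2
x_6 = 2.7500, f(x_6) = 0.063928, coefficient = 1

I ≈ (0.375000/2) × 2.927715 = 0.548947
Exact value: 0.542603
Error: 0.006344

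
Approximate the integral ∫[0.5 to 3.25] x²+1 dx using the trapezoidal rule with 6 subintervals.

f(x) = x²+1
a = 0.5, b = 3.25, n = 6
h = (b - a)/n = 0.458333

Trapezoidal rule: (h/2)[f(x₀) + 2f(x₁) + 2f(x₂) + ... + f(xₙ)]

x_0 = 0.5000, f(x_0) = 1.250000, coefficient = 1
x_1 = 0.9583, f(x_1) = 1.918403, coefficient = 2
x_2 = 1.4167, f(x_2) = 3.006944, coefficient = 2
x_3 = 1.8750, f(x_3) = 4.515625, coefficient = 2
x_4 = 2.3333, f(x_4) = 6.444444, coefficient = 2
x_5 = 2.7917, f(x_5) = 8.793403, coefficient = 2
x_6 = 3.2500, f(x_6) = 11.562500, coefficient = 1

I ≈ (0.458333/2) × 62.170139 = 14.247323
Exact value: 14.151042
Error: 0.096282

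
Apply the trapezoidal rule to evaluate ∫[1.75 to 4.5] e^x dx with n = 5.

f(x) = e^x
a = 1.75, b = 4.5, n = 5
h = (b - a)/n = 0.550000

Trapezoidal rule: (h/2)[f(x₀) + 2f(x₁) + 2f(x₂) + ... + f(xₙ)]

x_0 = 1.7500, f(x_0) = 5.754603, coefficient = 1
x_1 = 2.3000, f(x_1) = 9.974182, coefficient = 2
x_2 = 2.8500, f(x_2) = 17.287782, coefficient = 2
x_3 = 3.4000, f(x_3) = 29.964100, coefficient = 2
x_4 = 3.9500, f(x_4) = 51.935367, coefficient = 2
x_5 = 4.5000, f(x_5) = 90.017131, coefficient = 1

I ≈ (0.550000/2) × 314.094596 = 86.376014
Exact value: 84.262529
Error: 2.113485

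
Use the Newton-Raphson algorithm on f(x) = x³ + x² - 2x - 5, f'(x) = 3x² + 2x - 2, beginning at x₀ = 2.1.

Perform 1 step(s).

f(x) = x³ + x² - 2x - 5
f'(x) = 3x² + 2x - 2
x₀ = 2.1

Newton-Raphson formula: x_{n+1} = x_n - f(x_n)/f'(x_n)

Iteration 1:
  f(2.100000) = 4.471000
  f'(2.100000) = 15.430000
  x_1 = 2.100000 - 4.471000/15.430000 = 1.810240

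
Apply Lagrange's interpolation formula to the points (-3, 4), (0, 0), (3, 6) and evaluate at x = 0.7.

Lagrange interpolation formula:
P(x) = Σ yᵢ × Lᵢ(x)
where Lᵢ(x) = Π_{j≠i} (x - xⱼ)/(xᵢ - xⱼ)

L_0(0.7) = (0.7 - 0)/(-3 - 0) × (0.7 - 3)/(-3 - 3) = -0.089444
L_1(0.7) = (0.7 - (-3))/(0 - (-3)) × (0.7 - 3)/(0 - 3) = 0.945556
L_2(0.7) = (0.7 - (-3))/(3 - (-3)) × (0.7 - 0)/(3 - 0) = 0.143889

P(0.7) = 4×L_0(0.7) + 0×L_1(0.7) + 6×L_2(0.7)
P(0.7) = 0.505556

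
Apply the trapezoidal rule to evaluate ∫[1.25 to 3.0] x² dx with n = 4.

f(x) = x²
a = 1.25, b = 3.0, n = 4
h = (b - a)/n = 0.437500

Trapezoidal rule: (h/2)[f(x₀) + 2f(x₁) + 2f(x₂) + ... + f(xₙ)]

x_0 = 1.2500, f(x_0) = 1.562500, coefficient = 1
x_1 = 1.6875, f(x_1) = 2.847656, coefficient = 2
x_2 = 2.1250, f(x_2) = 4.515625, coefficient = 2
x_3 = 2.5625, f(x_3) = 6.566406, coefficient = 2
x_4 = 3.0000, f(x_4) = 9.000000, coefficient = 1

I ≈ (0.437500/2) × 38.421875 = 8.404785
Exact value: 8.348958
Error: 0.055827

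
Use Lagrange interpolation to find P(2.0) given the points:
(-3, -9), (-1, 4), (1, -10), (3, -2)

Lagrange interpolation formula:
P(x) = Σ yᵢ × Lᵢ(x)
where Lᵢ(x) = Π_{j≠i} (x - xⱼ)/(xᵢ - xⱼ)

L_0(2.0) = (2.0 - (-1))/(-3 - (-1)) × (2.0 - 1)/(-3 - 1) × (2.0 - 3)/(-3 - 3) = 0.062500
L_1(2.0) = (2.0 - (-3))/(-1 - (-3)) × (2.0 - 1)/(-1 - 1) × (2.0 - 3)/(-1 - 3) = -0.312500
L_2(2.0) = (2.0 - (-3))/(1 - (-3)) × (2.0 - (-1))/(1 - (-1)) × (2.0 - 3)/(1 - 3) = 0.937500
L_3(2.0) = (2.0 - (-3))/(3 - (-3)) × (2.0 - (-1))/(3 - (-1)) × (2.0 - 1)/(3 - 1) = 0.312500

P(2.0) = (-9)×L_0(2.0) + 4×L_1(2.0) + (-10)×L_2(2.0) + (-2)×L_3(2.0)
P(2.0) = -11.812500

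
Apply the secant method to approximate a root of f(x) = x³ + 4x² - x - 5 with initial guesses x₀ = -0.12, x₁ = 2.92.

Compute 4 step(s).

f(x) = x³ + 4x² - x - 5
x₀ = -0.12, x₁ = 2.92

Secant formula: x_{n+1} = x_n - f(x_n)(x_n - x_{n-1})/(f(x_n) - f(x_{n-1}))

Iteration 1:
  f(-0.120000) = -4.824128
  f(2.920000) = 51.082688
  x_2 = 2.920000 - 51.082688×(2.920000 - (-0.120000))/(51.082688 - (-4.824128))
       = 0.142318
Iteration 2:
  f(2.920000) = 51.082688
  f(0.142318) = -5.058418
  x_3 = 0.142318 - (-5.058418)×(0.142318 - 2.920000)/(-5.058418 - 51.082688)
       = 0.392592
Iteration 3:
  f(0.142318) = -5.058418
  f(0.392592) = -4.715568
  x_4 = 0.392592 - (-4.715568)×(0.392592 - 0.142318)/(-4.715568 - (-5.058418))
       = 3.834877
Iteration 4:
  f(0.392592) = -4.715568
  f(3.834877) = 106.387029
  x_5 = 3.834877 - 106.387029×(3.834877 - 0.392592)/(106.387029 - (-4.715568))
       = 0.538694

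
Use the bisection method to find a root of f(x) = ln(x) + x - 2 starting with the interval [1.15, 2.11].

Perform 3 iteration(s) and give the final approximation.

f(x) = ln(x) + x - 2
Initial interval: [1.15, 2.11]

Iteration 1:
  c_1 = (1.150000 + 2.110000)/2 = 1.630000
  f(c_1) = f(1.630000) = 0.118580
  f(a) × f(c) < 0, new interval: [1.150000, 1.630000]
Iteration 2:
  c_2 = (1.150000 + 1.630000)/2 = 1.390000
  f(c_2) = f(1.390000) = -0.280696
  f(a) × f(c) ≥ 0, new interval: [1.390000, 1.630000]
Iteration 3:
  c_3 = (1.390000 + 1.630000)/2 = 1.510000
  f(c_3) = f(1.510000) = -0.077890
  f(a) × f(c) ≥ 0, new interval: [1.510000, 1.630000]

After 3 iteration(s), the approximation is c_3 = 1.510000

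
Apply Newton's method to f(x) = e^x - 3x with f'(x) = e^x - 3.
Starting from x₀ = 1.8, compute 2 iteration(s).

f(x) = e^x - 3x
f'(x) = e^x - 3
x₀ = 1.8

Newton-Raphson formula: x_{n+1} = x_n - f(x_n)/f'(x_n)

Iteration 1:
  f(1.800000) = 0.649647
  f'(1.800000) = 3.049647
  x_1 = 1.800000 - 0.649647/3.049647 = 1.586976
Iteration 2:
  f(1.586976) = 0.128015
  f'(1.586976) = 1.888943
  x_2 = 1.586976 - 0.128015/1.888943 = 1.519206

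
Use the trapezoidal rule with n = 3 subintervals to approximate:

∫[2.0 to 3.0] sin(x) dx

f(x) = sin(x)
a = 2.0, b = 3.0, n = 3
h = (b - a)/n = 0.333333

Trapezoidal rule: (h/2)[f(x₀) + 2f(x₁) + 2f(x₂) + ... + f(xₙ)]

x_0 = 2.0000, f(x_0) = 0.909297, coefficient = 1
x_1 = 2.3333, f(x_1) = 0.723086, coefficient = 2
x_2 = 2.6667, f(x_2) = 0.457273, coefficient = 2
x_3 = 3.0000, f(x_3) = 0.141120, coefficient = 1

I ≈ (0.333333/2) × 3.411134 = 0.568522
Exact value: 0.573846
Error: 0.005323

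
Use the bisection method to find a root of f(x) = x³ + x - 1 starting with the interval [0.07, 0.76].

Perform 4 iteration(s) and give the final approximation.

f(x) = x³ + x - 1
Initial interval: [0.07, 0.76]

Iteration 1:
  c_1 = (0.070000 + 0.760000)/2 = 0.415000
  f(c_1) = f(0.415000) = -0.513527
  f(a) × f(c) ≥ 0, new interval: [0.415000, 0.760000]
Iteration 2:
  c_2 = (0.415000 + 0.760000)/2 = 0.587500
  f(c_2) = f(0.587500) = -0.209721
  f(a) × f(c) ≥ 0, new interval: [0.587500, 0.760000]
Iteration 3:
  c_3 = (0.587500 + 0.760000)/2 = 0.673750
  f(c_3) = f(0.673750) = -0.020409
  f(a) × f(c) ≥ 0, new interval: [0.673750, 0.760000]
Iteration 4:
  c_4 = (0.673750 + 0.760000)/2 = 0.716875
  f(c_4) = f(0.716875) = 0.085284
  f(a) × f(c) < 0, new interval: [0.673750, 0.716875]

After 4 iteration(s), the approximation is c_4 = 0.716875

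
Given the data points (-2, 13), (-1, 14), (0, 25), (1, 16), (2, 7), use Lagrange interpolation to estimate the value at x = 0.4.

Lagrange interpolation formula:
P(x) = Σ yᵢ × Lᵢ(x)
where Lᵢ(x) = Π_{j≠i} (x - xⱼ)/(xᵢ - xⱼ)

L_0(0.4) = (0.4 - (-1))/(-2 - (-1)) × (0.4 - 0)/(-2 - 0) × (0.4 - 1)/(-2 - 1) × (0.4 - 2)/(-2 - 2) = 0.022400
L_1(0.4) = (0.4 - (-2))/(-1 - (-2)) × (0.4 - 0)/(-1 - 0) × (0.4 - 1)/(-1 - 1) × (0.4 - 2)/(-1 - 2) = -0.153600
L_2(0.4) = (0.4 - (-2))/(0 - (-2)) × (0.4 - (-1))/(0 - (-1)) × (0.4 - 1)/(0 - 1) × (0.4 - 2)/(0 - 2) = 0.806400
L_3(0.4) = (0.4 - (-2))/(1 - (-2)) × (0.4 - (-1))/(1 - (-1)) × (0.4 - 0)/(1 - 0) × (0.4 - 2)/(1 - 2) = 0.358400
L_4(0.4) = (0.4 - (-2))/(2 - (-2)) × (0.4 - (-1))/(2 - (-1)) × (0.4 - 0)/(2 - 0) × (0.4 - 1)/(2 - 1) = -0.033600

P(0.4) = 13×L_0(0.4) + 14×L_1(0.4) + 25×L_2(0.4) + 16×L_3(0.4) + 7×L_4(0.4)
P(0.4) = 23.800000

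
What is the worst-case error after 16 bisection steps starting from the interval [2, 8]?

Bisection error bound: |error| ≤ (b-a)/2^n
|error| ≤ (8 - 2)/2^16 = 6/2^16
|error| ≤ 0.0000915527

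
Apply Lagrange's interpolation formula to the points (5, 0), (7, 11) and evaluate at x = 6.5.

Lagrange interpolation formula:
P(x) = Σ yᵢ × Lᵢ(x)
where Lᵢ(x) = Π_{j≠i} (x - xⱼ)/(xᵢ - xⱼ)

L_0(6.5) = (6.5 - 7)/(5 - 7) = 0.250000
L_1(6.5) = (6.5 - 5)/(7 - 5) = 0.750000

P(6.5) = 0×L_0(6.5) + 11×L_1(6.5)
P(6.5) = 8.250000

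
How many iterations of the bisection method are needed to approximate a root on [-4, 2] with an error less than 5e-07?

We need (b-a)/2^n ≤ 5e-07
(2 - (-4))/2^n ≤ 5e-07
6/2^n ≤ 5e-07
2^n ≥ 12000000
n ≥ log₂(12000000) = 23.52
n ≥ 24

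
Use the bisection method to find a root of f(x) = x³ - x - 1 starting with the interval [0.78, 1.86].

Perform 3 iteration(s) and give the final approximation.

f(x) = x³ - x - 1
Initial interval: [0.78, 1.86]

Iteration 1:
  c_1 = (0.780000 + 1.860000)/2 = 1.320000
  f(c_1) = f(1.320000) = -0.020032
  f(a) × f(c) ≥ 0, new interval: [1.320000, 1.860000]
Iteration 2:
  c_2 = (1.320000 + 1.860000)/2 = 1.590000
  f(c_2) = f(1.590000) = 1.429679
  f(a) × f(c) < 0, new interval: [1.320000, 1.590000]
Iteration 3:
  c_3 = (1.320000 + 1.590000)/2 = 1.455000
  f(c_3) = f(1.455000) = 0.625271
  f(a) × f(c) < 0, new interval: [1.320000, 1.455000]

After 3 iteration(s), the approximation is c_3 = 1.455000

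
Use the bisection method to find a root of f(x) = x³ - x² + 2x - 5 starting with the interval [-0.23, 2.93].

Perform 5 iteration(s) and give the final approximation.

f(x) = x³ - x² + 2x - 5
Initial interval: [-0.23, 2.93]

Iteration 1:
  c_1 = (-0.230000 + 2.930000)/2 = 1.350000
  f(c_1) = f(1.350000) = -1.662125
  f(a) × f(c) ≥ 0, new interval: [1.350000, 2.930000]
Iteration 2:
  c_2 = (1.350000 + 2.930000)/2 = 2.140000
  f(c_2) = f(2.140000) = 4.500744
  f(a) × f(c) < 0, new interval: [1.350000, 2.140000]
Iteration 3:
  c_3 = (1.350000 + 2.140000)/2 = 1.745000
  f(c_3) = f(1.745000) = 0.758544
  f(a) × f(c) < 0, new interval: [1.350000, 1.745000]
Iteration 4:
  c_4 = (1.350000 + 1.745000)/2 = 1.547500
  f(c_4) = f(1.547500) = -0.593871
  f(a) × f(c) ≥ 0, new interval: [1.547500, 1.745000]
Iteration 5:
  c_5 = (1.547500 + 1.745000)/2 = 1.646250
  f(c_5) = f(1.646250) = 0.043927
  f(a) × f(c) < 0, new interval: [1.547500, 1.646250]

After 5 iteration(s), the approximation is c_5 = 1.646250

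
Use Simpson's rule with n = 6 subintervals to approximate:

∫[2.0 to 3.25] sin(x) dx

f(x) = sin(x)
a = 2.0, b = 3.25, n = 6
h = (b - a)/n = 0.208333

Simpson's rule: (h/3)[f(x₀) + 4f(x₁) + 2f(x₂) + ... + f(xₙ)]

x_0 = 2.0000, f(x_0) = 0.909297, coefficient = 1
x_1 = 2.2083, f(x_1) = 0.803564, coefficient = 4
x_2 = 2.4167, f(x_2) = 0.663080, coefficient = 2
x_3 = 2.6250, f(x_3) = 0.493920, coefficient = 4
x_4 = 2.8333, f(x_4) = 0.303400, coefficient = 2
x_5 = 3.0417, f(x_5) = 0.099760, coefficient = 4
x_6 = 3.2500, f(x_6) = -0.108195, coefficient = 1

I ≈ (0.208333/3) × 8.323040 = 0.577989
Exact value: 0.577983
Error: 0.000006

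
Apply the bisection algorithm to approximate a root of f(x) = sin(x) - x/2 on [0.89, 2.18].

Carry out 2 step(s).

f(x) = sin(x) - x/2
Initial interval: [0.89, 2.18]

Iteration 1:
  c_1 = (0.890000 + 2.180000)/2 = 1.535000
  f(c_1) = f(1.535000) = 0.231859
  f(a) × f(c) ≥ 0, new interval: [1.535000, 2.180000]
Iteration 2:
  c_2 = (1.535000 + 2.180000)/2 = 1.857500
  f(c_2) = f(1.857500) = 0.030431
  f(a) × f(c) ≥ 0, new interval: [1.857500, 2.180000]

After 2 iteration(s), the approximation is c_2 = 1.857500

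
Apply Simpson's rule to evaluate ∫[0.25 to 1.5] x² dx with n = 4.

f(x) = x²
a = 0.25, b = 1.5, n = 4
h = (b - a)/n = 0.312500

Simpson's rule: (h/3)[f(x₀) + 4f(x₁) + 2f(x₂) + ... + f(xₙ)]

x_0 = 0.2500, f(x_0) = 0.062500, coefficient = 1
x_1 = 0.5625, f(x_1) = 0.316406, coefficient = 4
x_2 = 0.8750, f(x_2) = 0.765625, coefficient = 2
x_3 = 1.1875, f(x_3) = 1.410156, coefficient = 4
x_4 = 1.5000, f(x_4) = 2.250000, coefficient = 1

I ≈ (0.312500/3) × 10.750000 = 1.119792
Exact value: 1.119792
Error: 0.000000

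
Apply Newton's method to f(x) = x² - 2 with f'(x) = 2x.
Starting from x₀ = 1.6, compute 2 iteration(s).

f(x) = x² - 2
f'(x) = 2x
x₀ = 1.6

Newton-Raphson formula: x_{n+1} = x_n - f(x_n)/f'(x_n)

Iteration 1:
  f(1.600000) = 0.560000
  f'(1.600000) = 3.200000
  x_1 = 1.600000 - 0.560000/3.200000 = 1.425000
Iteration 2:
  f(1.425000) = 0.030625
  f'(1.425000) = 2.850000
  x_2 = 1.425000 - 0.030625/2.850000 = 1.414254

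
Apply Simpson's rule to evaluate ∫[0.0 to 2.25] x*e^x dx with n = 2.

f(x) = x*e^x
a = 0.0, b = 2.25, n = 2
h = (b - a)/n = 1.125000

Simpson's rule: (h/3)[f(x₀) + 4f(x₁) + 2f(x₂) + ... + f(xₙ)]

x_0 = 0.0000, f(x_0) = 0.000000, coefficient = 1
x_1 = 1.1250, f(x_1) = 3.465244, coefficient = 4
x_2 = 2.2500, f(x_2) = 21.347406, coefficient = 1

I ≈ (1.125000/3) × 35.208381 = 13.203143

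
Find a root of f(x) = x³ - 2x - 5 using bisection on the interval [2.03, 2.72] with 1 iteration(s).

f(x) = x³ - 2x - 5
Initial interval: [2.03, 2.72]

Iteration 1:
  c_1 = (2.030000 + 2.720000)/2 = 2.375000
  f(c_1) = f(2.375000) = 3.646484
  f(a) × f(c) < 0, new interval: [2.030000, 2.375000]

After 1 iteration(s), the approximation is c_1 = 2.375000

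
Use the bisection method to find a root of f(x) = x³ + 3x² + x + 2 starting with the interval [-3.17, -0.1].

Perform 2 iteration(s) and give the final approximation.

f(x) = x³ + 3x² + x + 2
Initial interval: [-3.17, -0.1]

Iteration 1:
  c_1 = (-3.170000 + (-0.100000))/2 = -1.635000
  f(c_1) = f(-1.635000) = 4.013952
  f(a) × f(c) < 0, new interval: [-3.170000, -1.635000]
Iteration 2:
  c_2 = (-3.170000 + (-1.635000))/2 = -2.402500
  f(c_2) = f(-2.402500) = 3.046274
  f(a) × f(c) < 0, new interval: [-3.170000, -2.402500]

After 2 iteration(s), the approximation is c_2 = -2.402500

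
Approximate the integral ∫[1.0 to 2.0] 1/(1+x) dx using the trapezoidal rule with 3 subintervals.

f(x) = 1/(1+x)
a = 1.0, b = 2.0, n = 3
h = (b - a)/n = 0.333333

Trapezoidal rule: (h/2)[f(x₀) + 2f(x₁) + 2f(x₂) + ... + f(xₙ)]

x_0 = 1.0000, f(x_0) = 0.500000, coefficient = 1
x_1 = 1.3333, f(x_1) = 0.428571, coefficient = 2
x_2 = 1.6667, f(x_2) = 0.375000, coefficient = 2
x_3 = 2.0000, f(x_3) = 0.333333, coefficient = 1

I ≈ (0.333333/2) × 2.440476 = 0.406746
Exact value: 0.405465
Error: 0.001281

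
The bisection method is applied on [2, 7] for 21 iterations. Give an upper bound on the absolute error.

Bisection error bound: |error| ≤ (b-a)/2^n
|error| ≤ (7 - 2)/2^21 = 5/2^21
|error| ≤ 0.0000023842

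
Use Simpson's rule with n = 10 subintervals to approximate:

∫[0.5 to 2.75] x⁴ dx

f(x) = x⁴
a = 0.5, b = 2.75, n = 10
h = (b - a)/n = 0.225000

Simpson's rule: (h/3)[f(x₀) + 4f(x₁) + 2f(x₂) + ... + f(xₙ)]

x_0 = 0.5000, f(x_0) = 0.062500, coefficient = 1
x_1 = 0.7250, f(x_1) = 0.276282, coefficient = 4
x_2 = 0.9500, f(x_2) = 0.814506, coefficient = 2
x_3 = 1.1750, f(x_3) = 1.906125, coefficient = 4
x_4 = 1.4000, f(x_4) = 3.841600, coefficient = 2
x_5 = 1.6250, f(x_5) = 6.972900, coefficient = 4
x_6 = 1.8500, f(x_6) = 11.713506, coefficient = 2
x_7 = 2.0750, f(x_7) = 18.538407, coefficient = 4
x_8 = 2.3000, f(x_8) = 27.984100, coefficient = 2
x_9 = 2.5250, f(x_9) = 40.648594, coefficient = 4
x_10 = 2.7500, f(x_10) = 57.191406, coefficient = 1

I ≈ (0.225000/3) × 419.330564 = 31.449792
Exact value: 31.449023
Error: 0.000769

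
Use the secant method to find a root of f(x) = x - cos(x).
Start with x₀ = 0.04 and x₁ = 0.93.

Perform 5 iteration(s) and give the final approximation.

f(x) = x - cos(x)
x₀ = 0.04, x₁ = 0.93

Secant formula: x_{n+1} = x_n - f(x_n)(x_n - x_{n-1})/(f(x_n) - f(x_{n-1}))

Iteration 1:
  f(0.040000) = -0.959200
  f(0.930000) = 0.332166
  x_2 = 0.930000 - 0.332166×(0.930000 - 0.040000)/(0.332166 - (-0.959200))
       = 0.701074
Iteration 2:
  f(0.930000) = 0.332166
  f(0.701074) = -0.063076
  x_3 = 0.701074 - (-0.063076)×(0.701074 - 0.930000)/(-0.063076 - 0.332166)
       = 0.737608
Iteration 3:
  f(0.701074) = -0.063076
  f(0.737608) = -0.002472
  x_4 = 0.737608 - (-0.002472)×(0.737608 - 0.701074)/(-0.002472 - (-0.063076))
       = 0.739098
Iteration 4:
  f(0.737608) = -0.002472
  f(0.739098) = 0.000021
  x_5 = 0.739098 - 0.000021×(0.739098 - 0.737608)/(0.000021 - (-0.002472))
       = 0.739085
Iteration 5:
  f(0.739098) = 0.000021
  f(0.739085) = 0.000000
  x_6 = 0.739085 - 0.000000×(0.739085 - 0.739098)/(0.000000 - 0.000021)
       = 0.739085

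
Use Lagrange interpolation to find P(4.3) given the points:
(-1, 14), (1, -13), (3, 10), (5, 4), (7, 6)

Lagrange interpolation formula:
P(x) = Σ yᵢ × Lᵢ(x)
where Lᵢ(x) = Π_{j≠i} (x - xⱼ)/(xᵢ - xⱼ)

L_0(4.3) = (4.3 - 1)/(-1 - 1) × (4.3 - 3)/(-1 - 3) × (4.3 - 5)/(-1 - 5) × (4.3 - 7)/(-1 - 7) = 0.021115
L_1(4.3) = (4.3 - (-1))/(1 - (-1)) × (4.3 - 3)/(1 - 3) × (4.3 - 5)/(1 - 5) × (4.3 - 7)/(1 - 7) = -0.135647
L_2(4.3) = (4.3 - (-1))/(3 - (-1)) × (4.3 - 1)/(3 - 1) × (4.3 - 5)/(3 - 5) × (4.3 - 7)/(3 - 7) = 0.516502
L_3(4.3) = (4.3 - (-1))/(5 - (-1)) × (4.3 - 1)/(5 - 1) × (4.3 - 3)/(5 - 3) × (4.3 - 7)/(5 - 7) = 0.639478
L_4(4.3) = (4.3 - (-1))/(7 - (-1)) × (4.3 - 1)/(7 - 1) × (4.3 - 3)/(7 - 3) × (4.3 - 5)/(7 - 5) = -0.041448

P(4.3) = 14×L_0(4.3) + (-13)×L_1(4.3) + 10×L_2(4.3) + 4×L_3(4.3) + 6×L_4(4.3)
P(4.3) = 9.533259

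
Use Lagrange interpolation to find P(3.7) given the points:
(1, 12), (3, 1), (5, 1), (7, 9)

Lagrange interpolation formula:
P(x) = Σ yᵢ × Lᵢ(x)
where Lᵢ(x) = Π_{j≠i} (x - xⱼ)/(xᵢ - xⱼ)

L_0(3.7) = (3.7 - 3)/(1 - 3) × (3.7 - 5)/(1 - 5) × (3.7 - 7)/(1 - 7) = -0.062563
L_1(3.7) = (3.7 - 1)/(3 - 1) × (3.7 - 5)/(3 - 5) × (3.7 - 7)/(3 - 7) = 0.723937
L_2(3.7) = (3.7 - 1)/(5 - 1) × (3.7 - 3)/(5 - 3) × (3.7 - 7)/(5 - 7) = 0.389813
L_3(3.7) = (3.7 - 1)/(7 - 1) × (3.7 - 3)/(7 - 3) × (3.7 - 5)/(7 - 5) = -0.051188

P(3.7) = 12×L_0(3.7) + 1×L_1(3.7) + 1×L_2(3.7) + 9×L_3(3.7)
P(3.7) = -0.097688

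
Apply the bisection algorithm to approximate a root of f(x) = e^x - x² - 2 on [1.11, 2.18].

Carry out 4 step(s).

f(x) = e^x - x² - 2
Initial interval: [1.11, 2.18]

Iteration 1:
  c_1 = (1.110000 + 2.180000)/2 = 1.645000
  f(c_1) = f(1.645000) = 0.474985
  f(a) × f(c) < 0, new interval: [1.110000, 1.645000]
Iteration 2:
  c_2 = (1.110000 + 1.645000)/2 = 1.377500
  f(c_2) = f(1.377500) = 0.067471
  f(a) × f(c) < 0, new interval: [1.110000, 1.377500]
Iteration 3:
  c_3 = (1.110000 + 1.377500)/2 = 1.243750
  f(c_3) = f(1.243750) = -0.078318
  f(a) × f(c) ≥ 0, new interval: [1.243750, 1.377500]
Iteration 4:
  c_4 = (1.243750 + 1.377500)/2 = 1.310625
  f(c_4) = f(1.310625) = -0.009247
  f(a) × f(c) ≥ 0, new interval: [1.310625, 1.377500]

After 4 iteration(s), the approximation is c_4 = 1.310625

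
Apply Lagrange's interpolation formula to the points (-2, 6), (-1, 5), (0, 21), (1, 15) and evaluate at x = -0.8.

Lagrange interpolation formula:
P(x) = Σ yᵢ × Lᵢ(x)
where Lᵢ(x) = Π_{j≠i} (x - xⱼ)/(xᵢ - xⱼ)

L_0(-0.8) = (-0.8 - (-1))/(-2 - (-1)) × (-0.8 - 0)/(-2 - 0) × (-0.8 - 1)/(-2 - 1) = -0.048000
L_1(-0.8) = (-0.8 - (-2))/(-1 - (-2)) × (-0.8 - 0)/(-1 - 0) × (-0.8 - 1)/(-1 - 1) = 0.864000
L_2(-0.8) = (-0.8 - (-2))/(0 - (-2)) × (-0.8 - (-1))/(0 - (-1)) × (-0.8 - 1)/(0 - 1) = 0.216000
L_3(-0.8) = (-0.8 - (-2))/(1 - (-2)) × (-0.8 - (-1))/(1 - (-1)) × (-0.8 - 0)/(1 - 0) = -0.032000

P(-0.8) = 6×L_0(-0.8) + 5×L_1(-0.8) + 21×L_2(-0.8) + 15×L_3(-0.8)
P(-0.8) = 8.088000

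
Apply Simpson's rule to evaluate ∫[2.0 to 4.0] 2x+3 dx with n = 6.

f(x) = 2x+3
a = 2.0, b = 4.0, n = 6
h = (b - a)/n = 0.333333

Simpson's rule: (h/3)[f(x₀) + 4f(x₁) + 2f(x₂) + ... + f(xₙ)]

x_0 = 2.0000, f(x_0) = 7.000000, coefficient = 1
x_1 = 2.3333, f(x_1) = 7.666667, coefficient = 4
x_2 = 2.6667, f(x_2) = 8.333333, coefficient = 2
x_3 = 3.0000, f(x_3) = 9.000000, coefficient = 4
x_4 = 3.3333, f(x_4) = 9.666667, coefficient = 2
x_5 = 3.6667, f(x_5) = 10.333333, coefficient = 4
x_6 = 4.0000, f(x_6) = 11.000000, coefficient = 1

I ≈ (0.333333/3) × 162.000000 = 18.000000
Exact value: 18.000000
Error: 0.000000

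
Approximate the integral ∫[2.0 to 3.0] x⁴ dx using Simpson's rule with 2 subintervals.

f(x) = x⁴
a = 2.0, b = 3.0, n = 2
h = (b - a)/n = 0.500000

Simpson's rule: (h/3)[f(x₀) + 4f(x₁) + 2f(x₂) + ... + f(xₙ)]

x_0 = 2.0000, f(x_0) = 16.000000, coefficient = 1
x_1 = 2.5000, f(x_1) = 39.062500, coefficient = 4
x_2 = 3.0000, f(x_2) = 81.000000, coefficient = 1

I ≈ (0.500000/3) × 253.250000 = 42.208333
Exact value: 42.200000
Error: 0.008333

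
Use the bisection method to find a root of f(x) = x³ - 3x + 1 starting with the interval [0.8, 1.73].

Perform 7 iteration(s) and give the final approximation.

f(x) = x³ - 3x + 1
Initial interval: [0.8, 1.73]

Iteration 1:
  c_1 = (0.800000 + 1.730000)/2 = 1.265000
  f(c_1) = f(1.265000) = -0.770715
  f(a) × f(c) ≥ 0, new interval: [1.265000, 1.730000]
Iteration 2:
  c_2 = (1.265000 + 1.730000)/2 = 1.497500
  f(c_2) = f(1.497500) = -0.134347
  f(a) × f(c) ≥ 0, new interval: [1.497500, 1.730000]
Iteration 3:
  c_3 = (1.497500 + 1.730000)/2 = 1.613750
  f(c_3) = f(1.613750) = 0.361260
  f(a) × f(c) < 0, new interval: [1.497500, 1.613750]
Iteration 4:
  c_4 = (1.497500 + 1.613750)/2 = 1.555625
  f(c_4) = f(1.555625) = 0.097689
  f(a) × f(c) < 0, new interval: [1.497500, 1.555625]
Iteration 5:
  c_5 = (1.497500 + 1.555625)/2 = 1.526563
  f(c_5) = f(1.526563) = -0.022197
  f(a) × f(c) ≥ 0, new interval: [1.526563, 1.555625]
Iteration 6:
  c_6 = (1.526563 + 1.555625)/2 = 1.541094
  f(c_6) = f(1.541094) = 0.036770
  f(a) × f(c) < 0, new interval: [1.526563, 1.541094]
Iteration 7:
  c_7 = (1.526563 + 1.541094)/2 = 1.533828
  f(c_7) = f(1.533828) = 0.007044
  f(a) × f(c) < 0, new interval: [1.526563, 1.533828]

After 7 iteration(s), the approximation is c_7 = 1.533828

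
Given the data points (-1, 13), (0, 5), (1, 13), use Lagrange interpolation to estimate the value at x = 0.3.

Lagrange interpolation formula:
P(x) = Σ yᵢ × Lᵢ(x)
where Lᵢ(x) = Π_{j≠i} (x - xⱼ)/(xᵢ - xⱼ)

L_0(0.3) = (0.3 - 0)/(-1 - 0) × (0.3 - 1)/(-1 - 1) = -0.105000
L_1(0.3) = (0.3 - (-1))/(0 - (-1)) × (0.3 - 1)/(0 - 1) = 0.910000
L_2(0.3) = (0.3 - (-1))/(1 - (-1)) × (0.3 - 0)/(1 - 0) = 0.195000

P(0.3) = 13×L_0(0.3) + 5×L_1(0.3) + 13×L_2(0.3)
P(0.3) = 5.720000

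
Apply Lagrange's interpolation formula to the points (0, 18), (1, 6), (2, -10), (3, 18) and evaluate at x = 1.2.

Lagrange interpolation formula:
P(x) = Σ yᵢ × Lᵢ(x)
where Lᵢ(x) = Π_{j≠i} (x - xⱼ)/(xᵢ - xⱼ)

L_0(1.2) = (1.2 - 1)/(0 - 1) × (1.2 - 2)/(0 - 2) × (1.2 - 3)/(0 - 3) = -0.048000
L_1(1.2) = (1.2 - 0)/(1 - 0) × (1.2 - 2)/(1 - 2) × (1.2 - 3)/(1 - 3) = 0.864000
L_2(1.2) = (1.2 - 0)/(2 - 0) × (1.2 - 1)/(2 - 1) × (1.2 - 3)/(2 - 3) = 0.216000
L_3(1.2) = (1.2 - 0)/(3 - 0) × (1.2 - 1)/(3 - 1) × (1.2 - 2)/(3 - 2) = -0.032000

P(1.2) = 18×L_0(1.2) + 6×L_1(1.2) + (-10)×L_2(1.2) + 18×L_3(1.2)
P(1.2) = 1.584000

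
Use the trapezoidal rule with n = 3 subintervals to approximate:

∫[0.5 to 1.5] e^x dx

f(x) = e^x
a = 0.5, b = 1.5, n = 3
h = (b - a)/n = 0.333333

Trapezoidal rule: (h/2)[f(x₀) + 2f(x₁) + 2f(x₂) + ... + f(xₙ)]

x_0 = 0.5000, f(x_0) = 1.648721, coefficient = 1
x_1 = 0.8333, f(x_1) = 2.300976, coefficient = 2
x_2 = 1.1667, f(x_2) = 3.211271, coefficient = 2
x_3 = 1.5000, f(x_3) = 4.481689, coefficient = 1

I ≈ (0.333333/2) × 17.154903 = 2.859151
Exact value: 2.832968
Error: 0.026183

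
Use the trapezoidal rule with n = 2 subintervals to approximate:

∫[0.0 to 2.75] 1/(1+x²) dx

f(x) = 1/(1+x²)
a = 0.0, b = 2.75, n = 2
h = (b - a)/n = 1.375000

Trapezoidal rule: (h/2)[f(x₀) + 2f(x₁) + 2f(x₂) + ... + f(xₙ)]

x_0 = 0.0000, f(x_0) = 1.000000, coefficient = 1
x_1 = 1.3750, f(x_1) = 0.345946, coefficient = 2
x_2 = 2.7500, f(x_2) = 0.116788, coefficient = 1

I ≈ (1.375000/2) × 1.808680 = 1.243468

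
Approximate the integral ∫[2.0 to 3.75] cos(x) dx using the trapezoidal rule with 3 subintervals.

f(x) = cos(x)
a = 2.0, b = 3.75, n = 3
h = (b - a)/n = 0.583333

Trapezoidal rule: (h/2)[f(x₀) + 2f(x₁) + 2f(x₂) + ... + f(xₙ)]

x_0 = 2.0000, f(x_0) = -0.416147, coefficient = 1
x_1 = 2.5833, f(x_1) = -0.848178, coefficient = 2
x_2 = 3.1667, f(x_2) = -0.999686, coefficient = 2
x_3 = 3.7500, f(x_3) = -0.820559, coefficient = 1

I ≈ (0.583333/2) × -4.932434 = -1.438627
Exact value: -1.480859
Error: 0.042232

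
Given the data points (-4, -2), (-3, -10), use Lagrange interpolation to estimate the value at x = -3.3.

Lagrange interpolation formula:
P(x) = Σ yᵢ × Lᵢ(x)
where Lᵢ(x) = Π_{j≠i} (x - xⱼ)/(xᵢ - xⱼ)

L_0(-3.3) = (-3.3 - (-3))/(-4 - (-3)) = 0.300000
L_1(-3.3) = (-3.3 - (-4))/(-3 - (-4)) = 0.700000

P(-3.3) = (-2)×L_0(-3.3) + (-10)×L_1(-3.3)
P(-3.3) = -7.600000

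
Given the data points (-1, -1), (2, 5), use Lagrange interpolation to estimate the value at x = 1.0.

Lagrange interpolation formula:
P(x) = Σ yᵢ × Lᵢ(x)
where Lᵢ(x) = Π_{j≠i} (x - xⱼ)/(xᵢ - xⱼ)

L_0(1.0) = (1.0 - 2)/(-1 - 2) = 0.333333
L_1(1.0) = (1.0 - (-1))/(2 - (-1)) = 0.666667

P(1.0) = (-1)×L_0(1.0) + 5×L_1(1.0)
P(1.0) = 3.000000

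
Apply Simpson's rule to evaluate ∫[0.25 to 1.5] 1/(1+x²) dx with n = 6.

f(x) = 1/(1+x²)
a = 0.25, b = 1.5, n = 6
h = (b - a)/n = 0.208333

Simpson's rule: (h/3)[f(x₀) + 4f(x₁) + 2f(x₂) + ... + f(xₙ)]

x_0 = 0.2500, f(x_0) = 0.941176, coefficient = 1
x_1 = 0.4583, f(x_1) = 0.826399, coefficient = 4
x_2 = 0.6667, f(x_2) = 0.692308, coefficient = 2
x_3 = 0.8750, f(x_3) = 0.566372, coefficient = 4
x_4 = 1.0833, f(x_4) = 0.460064, coefficient = 2
x_5 = 1.2917, f(x_5) = 0.374756, coefficient = 4
x_6 = 1.5000, f(x_6) = 0.307692, coefficient = 1

I ≈ (0.208333/3) × 10.623718 = 0.737758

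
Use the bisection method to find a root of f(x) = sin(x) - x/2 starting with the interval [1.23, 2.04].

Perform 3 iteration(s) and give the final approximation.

f(x) = sin(x) - x/2
Initial interval: [1.23, 2.04]

Iteration 1:
  c_1 = (1.230000 + 2.040000)/2 = 1.635000
  f(c_1) = f(1.635000) = 0.180440
  f(a) × f(c) ≥ 0, new interval: [1.635000, 2.040000]
Iteration 2:
  c_2 = (1.635000 + 2.040000)/2 = 1.837500
  f(c_2) = f(1.837500) = 0.045895
  f(a) × f(c) ≥ 0, new interval: [1.837500, 2.040000]
Iteration 3:
  c_3 = (1.837500 + 2.040000)/2 = 1.938750
  f(c_3) = f(1.938750) = -0.036310
  f(a) × f(c) < 0, new interval: [1.837500, 1.938750]

After 3 iteration(s), the approximation is c_3 = 1.938750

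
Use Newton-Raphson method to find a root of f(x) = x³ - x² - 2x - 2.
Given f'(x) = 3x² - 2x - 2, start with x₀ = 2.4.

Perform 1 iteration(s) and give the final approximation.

f(x) = x³ - x² - 2x - 2
f'(x) = 3x² - 2x - 2
x₀ = 2.4

Newton-Raphson formula: x_{n+1} = x_n - f(x_n)/f'(x_n)

Iteration 1:
  f(2.400000) = 1.264000
  f'(2.400000) = 10.480000
  x_1 = 2.400000 - 1.264000/10.480000 = 2.279389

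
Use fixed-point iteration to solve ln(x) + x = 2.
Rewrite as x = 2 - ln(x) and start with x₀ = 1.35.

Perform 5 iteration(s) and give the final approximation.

Equation: ln(x) + x = 2
Fixed-point form: x = 2 - ln(x)
x₀ = 1.35

x_1 = g(1.350000) = 1.699895
x_2 = g(1.699895) = 1.469433
x_3 = g(1.469433) = 1.615123
x_4 = g(1.615123) = 1.520589
x_5 = g(1.520589) = 1.580902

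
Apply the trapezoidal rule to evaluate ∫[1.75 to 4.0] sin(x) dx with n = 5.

f(x) = sin(x)
a = 1.75, b = 4.0, n = 5
h = (b - a)/n = 0.450000

Trapezoidal rule: (h/2)[f(x₀) + 2f(x₁) + 2f(x₂) + ... + f(xₙ)]

x_0 = 1.7500, f(x_0) = 0.983986, coefficient = 1
x_1 = 2.2000, f(x_1) = 0.808496, coefficient = 2
x_2 = 2.6500, f(x_2) = 0.472031, coefficient = 2
x_3 = 3.1000, f(x_3) = 0.041581, coefficient = 2
x_4 = 3.5500, f(x_4) = -0.397148, coefficient = 2
x_5 = 4.0000, f(x_5) = -0.756802, coefficient = 1

I ≈ (0.450000/2) × 2.077102 = 0.467348
Exact value: 0.475398
Error: 0.008050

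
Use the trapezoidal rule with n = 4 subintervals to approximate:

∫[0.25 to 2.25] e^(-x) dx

f(x) = e^(-x)
a = 0.25, b = 2.25, n = 4
h = (b - a)/n = 0.500000

Trapezoidal rule: (h/2)[f(x₀) + 2f(x₁) + 2f(x₂) + ... + f(xₙ)]

x_0 = 0.2500, f(x_0) = 0.778801, coefficient = 1
x_1 = 0.7500, f(x_1) = 0.472367, coefficient = 2
x_2 = 1.2500, f(x_2) = 0.286505, coefficient = 2
x_3 = 1.7500, f(x_3) = 0.173774, coefficient = 2
x_4 = 2.2500, f(x_4) = 0.105399, coefficient = 1

I ≈ (0.500000/2) × 2.749491 = 0.687373
Exact value: 0.673402
Error: 0.013971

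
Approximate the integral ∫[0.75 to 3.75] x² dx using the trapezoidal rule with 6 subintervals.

f(x) = x²
a = 0.75, b = 3.75, n = 6
h = (b - a)/n = 0.500000

Trapezoidal rule: (h/2)[f(x₀) + 2f(x₁) + 2f(x₂) + ... + f(xₙ)]

x_0 = 0.7500, f(x_0) = 0.562500, coefficient = 1
x_1 = 1.2500, f(x_1) = 1.562500, coefficient = 2
x_2 = 1.7500, f(x_2) = 3.062500, coefficient = 2
x_3 = 2.2500, f(x_3) = 5.062500, coefficient = 2
x_4 = 2.7500, f(x_4) = 7.562500, coefficient = 2
x_5 = 3.2500, f(x_5) = 10.562500, coefficient = 2
x_6 = 3.7500, f(x_6) = 14.062500, coefficient = 1

I ≈ (0.500000/2) × 70.250000 = 17.562500
Exact value: 17.437500
Error: 0.125000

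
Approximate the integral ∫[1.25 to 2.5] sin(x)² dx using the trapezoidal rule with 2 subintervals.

f(x) = sin(x)²
a = 1.25, b = 2.5, n = 2
h = (b - a)/n = 0.625000

Trapezoidal rule: (h/2)[f(x₀) + 2f(x₁) + 2f(x₂) + ... + f(xₙ)]

x_0 = 1.2500, f(x_0) = 0.900572, coefficient = 1
x_1 = 1.8750, f(x_1) = 0.910280, coefficient = 2
x_2 = 2.5000, f(x_2) = 0.358169, coefficient = 1

I ≈ (0.625000/2) × 3.079300 = 0.962281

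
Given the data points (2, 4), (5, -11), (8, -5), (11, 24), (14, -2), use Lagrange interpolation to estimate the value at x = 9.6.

Lagrange interpolation formula:
P(x) = Σ yᵢ × Lᵢ(x)
where Lᵢ(x) = Π_{j≠i} (x - xⱼ)/(xᵢ - xⱼ)

L_0(9.6) = (9.6 - 5)/(2 - 5) × (9.6 - 8)/(2 - 8) × (9.6 - 11)/(2 - 11) × (9.6 - 14)/(2 - 14) = 0.023322
L_1(9.6) = (9.6 - 2)/(5 - 2) × (9.6 - 8)/(5 - 8) × (9.6 - 11)/(5 - 11) × (9.6 - 14)/(5 - 14) = -0.154127
L_2(9.6) = (9.6 - 2)/(8 - 2) × (9.6 - 5)/(8 - 5) × (9.6 - 11)/(8 - 11) × (9.6 - 14)/(8 - 14) = 0.664672
L_3(9.6) = (9.6 - 2)/(11 - 2) × (9.6 - 5)/(11 - 5) × (9.6 - 8)/(11 - 8) × (9.6 - 14)/(11 - 14) = 0.506416
L_4(9.6) = (9.6 - 2)/(14 - 2) × (9.6 - 5)/(14 - 5) × (9.6 - 8)/(14 - 8) × (9.6 - 11)/(14 - 11) = -0.040283

P(9.6) = 4×L_0(9.6) + (-11)×L_1(9.6) + (-5)×L_2(9.6) + 24×L_3(9.6) + (-2)×L_4(9.6)
P(9.6) = 10.699885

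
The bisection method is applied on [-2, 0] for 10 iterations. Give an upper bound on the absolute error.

Bisection error bound: |error| ≤ (b-a)/2^n
|error| ≤ (0 - (-2))/2^10 = 2/2^10
|error| ≤ 0.0019531250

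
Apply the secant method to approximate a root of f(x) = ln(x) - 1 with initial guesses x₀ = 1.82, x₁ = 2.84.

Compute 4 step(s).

f(x) = ln(x) - 1
x₀ = 1.82, x₁ = 2.84

Secant formula: x_{n+1} = x_n - f(x_n)(x_n - x_{n-1})/(f(x_n) - f(x_{n-1}))

Iteration 1:
  f(1.820000) = -0.401163
  f(2.840000) = 0.043804
  x_2 = 2.840000 - 0.043804×(2.840000 - 1.820000)/(0.043804 - (-0.401163))
       = 2.739588
Iteration 2:
  f(2.840000) = 0.043804
  f(2.739588) = 0.007808
  x_3 = 2.739588 - 0.007808×(2.739588 - 2.840000)/(0.007808 - 0.043804)
       = 2.717809
Iteration 3:
  f(2.739588) = 0.007808
  f(2.717809) = -0.000174
  x_4 = 2.717809 - (-0.000174)×(2.717809 - 2.739588)/(-0.000174 - 0.007808)
       = 2.718284
Iteration 4:
  f(2.717809) = -0.000174
  f(2.718284) = 0.000001
  x_5 = 2.718284 - 0.000001×(2.718284 - 2.717809)/(0.000001 - (-0.000174))
       = 2.718282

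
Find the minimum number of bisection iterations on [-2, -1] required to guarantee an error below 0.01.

We need (b-a)/2^n ≤ 0.01
(-1 - (-2))/2^n ≤ 0.01
1/2^n ≤ 0.01
2^n ≥ 100
n ≥ log₂(100) = 6.64
n ≥ 7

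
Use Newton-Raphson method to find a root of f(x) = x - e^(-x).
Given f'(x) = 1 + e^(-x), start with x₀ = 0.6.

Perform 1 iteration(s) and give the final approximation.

f(x) = x - e^(-x)
f'(x) = 1 + e^(-x)
x₀ = 0.6

Newton-Raphson formula: x_{n+1} = x_n - f(x_n)/f'(x_n)

Iteration 1:
  f(0.600000) = 0.051188
  f'(0.600000) = 1.548812
  x_1 = 0.600000 - 0.051188/1.548812 = 0.566950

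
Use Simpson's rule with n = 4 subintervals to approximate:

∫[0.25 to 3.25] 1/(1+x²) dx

f(x) = 1/(1+x²)
a = 0.25, b = 3.25, n = 4
h = (b - a)/n = 0.750000

Simpson's rule: (h/3)[f(x₀) + 4f(x₁) + 2f(x₂) + ... + f(xₙ)]

x_0 = 0.2500, f(x_0) = 0.941176, coefficient = 1
x_1 = 1.0000, f(x_1) = 0.500000, coefficient = 4
x_2 = 1.7500, f(x_2) = 0.246154, coefficient = 2
x_3 = 2.5000, f(x_3) = 0.137931, coefficient = 4
x_4 = 3.2500, f(x_4) = 0.086486, coefficient = 1

I ≈ (0.750000/3) × 4.071695 = 1.017924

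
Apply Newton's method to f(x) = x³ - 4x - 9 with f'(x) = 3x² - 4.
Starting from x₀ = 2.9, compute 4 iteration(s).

f(x) = x³ - 4x - 9
f'(x) = 3x² - 4
x₀ = 2.9

Newton-Raphson formula: x_{n+1} = x_n - f(x_n)/f'(x_n)

Iteration 1:
  f(2.900000) = 3.789000
  f'(2.900000) = 21.230000
  x_1 = 2.900000 - 3.789000/21.230000 = 2.721526
Iteration 2:
  f(2.721526) = 0.271435
  f'(2.721526) = 18.220114
  x_2 = 2.721526 - 0.271435/18.220114 = 2.706629
Iteration 3:
  f(2.706629) = 0.001809
  f'(2.706629) = 17.977515
  x_3 = 2.706629 - 0.001809/17.977515 = 2.706528
Iteration 4:
  f(2.706528) = 0.000000
  f'(2.706528) = 17.975881
  x_4 = 2.706528 - 0.000000/17.975881 = 2.706528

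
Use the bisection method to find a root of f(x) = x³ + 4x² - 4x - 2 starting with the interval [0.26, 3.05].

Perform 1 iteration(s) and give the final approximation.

f(x) = x³ + 4x² - 4x - 2
Initial interval: [0.26, 3.05]

Iteration 1:
  c_1 = (0.260000 + 3.050000)/2 = 1.655000
  f(c_1) = f(1.655000) = 6.869186
  f(a) × f(c) < 0, new interval: [0.260000, 1.655000]

After 1 iteration(s), the approximation is c_1 = 1.655000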